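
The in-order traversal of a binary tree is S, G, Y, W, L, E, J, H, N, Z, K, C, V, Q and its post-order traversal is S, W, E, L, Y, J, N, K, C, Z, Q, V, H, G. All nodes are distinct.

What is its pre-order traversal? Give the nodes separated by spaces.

G S H J Y L W E V Z N C K Q

The last element of post-order is the root; it splits in-order into left and right subtrees.
Root G: left subtree has 1 node {S}, right has 12 {Y, W, L, E, J, H, N, Z, K, C, V, Q}.
  Root H: left subtree has 5 nodes {Y, W, L, E, J}, right has 6 {N, Z, K, C, V, Q}.
    Root J: left subtree has 4 nodes {Y, W, L, E}, right has 0 { }.
      Root Y: left subtree has 0 nodes { }, right has 3 {W, L, E}.
        Root L: left subtree has 1 node {W}, right has 1 {E}.
    Root V: left subtree has 4 nodes {N, Z, K, C}, right has 1 {Q}.
      Root Z: left subtree has 1 node {N}, right has 2 {K, C}.
        Root C: left subtree has 1 node {K}, right has 0 { }.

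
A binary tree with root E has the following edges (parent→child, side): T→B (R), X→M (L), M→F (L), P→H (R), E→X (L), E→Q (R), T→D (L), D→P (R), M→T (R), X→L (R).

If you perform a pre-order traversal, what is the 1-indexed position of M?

3

Pre-order visits the node, then its left subtree, then its right subtree.
Visit E.
At E: go left to X.
  Visit X.
  At X: go left to M.
    Visit M.
    At M: go left to F.
      F is a leaf — visit F.
    At M: go right to T.
      Visit T.
      At T: go left to D.
        Visit D.
        At D: no left child.
        At D: go right to P.
          Visit P.
          At P: no left child.
          At P: go right to H.
            H is a leaf — visit H.
      At T: go right to B.
        B is a leaf — visit B.
  At X: go right to L.
    L is a leaf — visit L.
At E: go right to Q.
  Q is a leaf — visit Q.
Full pre-order sequence: E, X, M, F, T, D, P, H, B, L, Q.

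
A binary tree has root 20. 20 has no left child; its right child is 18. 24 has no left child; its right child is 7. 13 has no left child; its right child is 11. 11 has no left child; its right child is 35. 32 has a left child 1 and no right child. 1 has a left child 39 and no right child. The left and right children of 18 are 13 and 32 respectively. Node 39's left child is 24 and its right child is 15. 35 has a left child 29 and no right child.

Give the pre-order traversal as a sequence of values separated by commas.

Pre-order visits the node, then its left subtree, then its right subtree.
Visit 20.
At 20: no left child.
At 20: go right to 18.
  Visit 18.
  At 18: go left to 13.
    Visit 13.
    At 13: no left child.
    At 13: go right to 11.
      Visit 11.
      At 11: no left child.
      At 11: go right to 35.
        Visit 35.
        At 35: go left to 29.
          29 is a leaf — visit 29.
        At 35: no right child.
  At 18: go right to 32.
    Visit 32.
    At 32: go left to 1.
      Visit 1.
      At 1: go left to 39.
        Visit 39.
        At 39: go left to 24.
          Visit 24.
          At 24: no left child.
          At 24: go right to 7.
            7 is a leaf — visit 7.
        At 39: go right to 15.
          15 is a leaf — visit 15.
      At 1: no right child.
    At 32: no right child.

20, 18, 13, 11, 35, 29, 32, 1, 39, 24, 7, 15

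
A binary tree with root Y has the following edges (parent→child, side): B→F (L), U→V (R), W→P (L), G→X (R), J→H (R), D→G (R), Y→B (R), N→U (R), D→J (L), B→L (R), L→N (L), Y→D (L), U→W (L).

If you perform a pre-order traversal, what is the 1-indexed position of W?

12

Pre-order visits the node, then its left subtree, then its right subtree.
Visit Y.
At Y: go left to D.
  Visit D.
  At D: go left to J.
    Visit J.
    At J: no left child.
    At J: go right to H.
      H is a leaf — visit H.
  At D: go right to G.
    Visit G.
    At G: no left child.
    At G: go right to X.
      X is a leaf — visit X.
At Y: go right to B.
  Visit B.
  At B: go left to F.
    F is a leaf — visit F.
  At B: go right to L.
    Visit L.
    At L: go left to N.
      Visit N.
      At N: no left child.
      At N: go right to U.
        Visit U.
        At U: go left to W.
          Visit W.
          At W: go left to P.
            P is a leaf — visit P.
          At W: no right child.
        At U: go right to V.
          V is a leaf — visit V.
    At L: no right child.
Full pre-order sequence: Y, D, J, H, G, X, B, F, L, N, U, W, P, V.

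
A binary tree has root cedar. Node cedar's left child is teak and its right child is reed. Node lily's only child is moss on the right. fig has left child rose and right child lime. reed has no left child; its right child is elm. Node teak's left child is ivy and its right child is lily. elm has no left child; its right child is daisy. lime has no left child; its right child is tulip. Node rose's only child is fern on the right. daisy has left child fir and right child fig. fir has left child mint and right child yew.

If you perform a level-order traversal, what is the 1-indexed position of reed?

Level-order visits nodes level by level from the root, left to right within each level.
Level 0: cedar
Level 1: teak, reed
Level 2: ivy, lily, elm
Level 3: moss, daisy
Level 4: fir, fig
Level 5: mint, yew, rose, lime
Level 6: fern, tulip
Full level-order sequence: cedar, teak, reed, ivy, lily, elm, moss, daisy, fir, fig, mint, yew, rose, lime, fern, tulip.

3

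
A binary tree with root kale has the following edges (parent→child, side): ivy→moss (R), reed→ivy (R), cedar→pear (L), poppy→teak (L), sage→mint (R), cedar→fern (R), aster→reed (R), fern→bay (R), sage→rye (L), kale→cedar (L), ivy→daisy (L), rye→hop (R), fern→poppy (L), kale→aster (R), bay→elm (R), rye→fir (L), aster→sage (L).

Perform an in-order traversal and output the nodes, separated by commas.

In-order visits the left subtree, then the node, then the right subtree.
At kale: go left to cedar.
  At cedar: go left to pear.
    pear is a leaf — visit pear.
  Visit cedar.
  At cedar: go right to fern.
    At fern: go left to poppy.
      At poppy: go left to teak.
        teak is a leaf — visit teak.
      Visit poppy.
      At poppy: no right child.
    Visit fern.
    At fern: go right to bay.
      At bay: no left child.
      Visit bay.
      At bay: go right to elm.
        elm is a leaf — visit elm.
Visit kale.
At kale: go right to aster.
  At aster: go left to sage.
    At sage: go left to rye.
      At rye: go left to fir.
        fir is a leaf — visit fir.
      Visit rye.
      At rye: go right to hop.
        hop is a leaf — visit hop.
    Visit sage.
    At sage: go right to mint.
      mint is a leaf — visit mint.
  Visit aster.
  At aster: go right to reed.
    At reed: no left child.
    Visit reed.
    At reed: go right to ivy.
      At ivy: go left to daisy.
        daisy is a leaf — visit daisy.
      Visit ivy.
      At ivy: go right to moss.
        moss is a leaf — visit moss.

pear, cedar, teak, poppy, fern, bay, elm, kale, fir, rye, hop, sage, mint, aster, reed, daisy, ivy, moss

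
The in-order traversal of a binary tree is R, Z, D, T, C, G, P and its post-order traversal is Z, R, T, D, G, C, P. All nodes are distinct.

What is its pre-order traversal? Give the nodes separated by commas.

P, C, D, R, Z, T, G

The last element of post-order is the root; it splits in-order into left and right subtrees.
Root P: left subtree has 6 nodes {R, Z, D, T, C, G}, right has 0 { }.
  Root C: left subtree has 4 nodes {R, Z, D, T}, right has 1 {G}.
    Root D: left subtree has 2 nodes {R, Z}, right has 1 {T}.
      Root R: left subtree has 0 nodes { }, right has 1 {Z}.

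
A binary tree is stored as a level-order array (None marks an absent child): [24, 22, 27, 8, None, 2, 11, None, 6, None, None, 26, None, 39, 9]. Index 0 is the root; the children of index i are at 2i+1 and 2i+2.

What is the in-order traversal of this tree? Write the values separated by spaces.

In-order visits the left subtree, then the node, then the right subtree.
At 24: go left to 22.
  At 22: go left to 8.
    At 8: no left child.
    Visit 8.
    At 8: go right to 6.
      6 is a leaf — visit 6.
  Visit 22.
  At 22: no right child.
Visit 24.
At 24: go right to 27.
  At 27: go left to 2.
    At 2: go left to 26.
      26 is a leaf — visit 26.
    Visit 2.
    At 2: no right child.
  Visit 27.
  At 27: go right to 11.
    At 11: go left to 39.
      39 is a leaf — visit 39.
    Visit 11.
    At 11: go right to 9.
      9 is a leaf — visit 9.

8 6 22 24 26 2 27 39 11 9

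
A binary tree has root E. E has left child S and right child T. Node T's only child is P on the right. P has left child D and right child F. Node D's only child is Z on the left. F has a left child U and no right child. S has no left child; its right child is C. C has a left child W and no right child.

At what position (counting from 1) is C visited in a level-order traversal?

4

Level-order visits nodes level by level from the root, left to right within each level.
Level 0: E
Level 1: S, T
Level 2: C, P
Level 3: W, D, F
Level 4: Z, U
Full level-order sequence: E, S, T, C, P, W, D, F, Z, U.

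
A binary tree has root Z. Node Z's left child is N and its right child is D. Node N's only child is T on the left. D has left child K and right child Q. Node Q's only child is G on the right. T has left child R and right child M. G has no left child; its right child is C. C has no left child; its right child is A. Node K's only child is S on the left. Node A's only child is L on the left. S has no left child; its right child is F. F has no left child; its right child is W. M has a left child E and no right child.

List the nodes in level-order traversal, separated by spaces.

Level-order visits nodes level by level from the root, left to right within each level.
Level 0: Z
Level 1: N, D
Level 2: T, K, Q
Level 3: R, M, S, G
Level 4: E, F, C
Level 5: W, A
Level 6: L

Z N D T K Q R M S G E F C W A L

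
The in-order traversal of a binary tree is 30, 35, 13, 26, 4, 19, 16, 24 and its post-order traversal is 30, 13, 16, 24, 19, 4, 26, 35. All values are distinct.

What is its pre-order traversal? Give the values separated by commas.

35, 30, 26, 13, 4, 19, 24, 16

The last element of post-order is the root; it splits in-order into left and right subtrees.
Root 35: left subtree has 1 node {30}, right has 6 {13, 26, 4, 19, 16, 24}.
  Root 26: left subtree has 1 node {13}, right has 4 {4, 19, 16, 24}.
    Root 4: left subtree has 0 nodes { }, right has 3 {19, 16, 24}.
      Root 19: left subtree has 0 nodes { }, right has 2 {16, 24}.
        Root 24: left subtree has 1 node {16}, right has 0 { }.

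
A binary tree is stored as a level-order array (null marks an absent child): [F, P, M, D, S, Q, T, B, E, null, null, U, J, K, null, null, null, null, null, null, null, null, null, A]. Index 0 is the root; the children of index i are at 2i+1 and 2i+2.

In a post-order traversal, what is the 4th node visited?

Post-order visits the left subtree, then the right subtree, then the node.
At F: go left to P.
  At P: go left to D.
    At D: go left to B.
      B is a leaf — visit B.
    At D: go right to E.
      E is a leaf — visit E.
    Visit D.
  At P: go right to S.
    S is a leaf — visit S.
  Visit P.
At F: go right to M.
  At M: go left to Q.
    At Q: go left to U.
      At U: go left to A.
        A is a leaf — visit A.
      At U: no right child.
      Visit U.
    At Q: go right to J.
      J is a leaf — visit J.
    Visit Q.
  At M: go right to T.
    At T: go left to K.
      K is a leaf — visit K.
    At T: no right child.
    Visit T.
  Visit M.
Visit F.
Full post-order sequence: B, E, D, S, P, A, U, J, Q, K, T, M, F.

S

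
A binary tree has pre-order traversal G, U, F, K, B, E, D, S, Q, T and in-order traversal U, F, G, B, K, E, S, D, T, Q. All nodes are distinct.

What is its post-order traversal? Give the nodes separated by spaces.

The first element of pre-order is the root; it splits in-order into left and right subtrees.
Root G: left subtree has 2 nodes {U, F}, right has 7 {B, K, E, S, D, T, Q}.
  Root U: left subtree has 0 nodes { }, right has 1 {F}.
  Root K: left subtree has 1 node {B}, right has 5 {E, S, D, T, Q}.
    Root E: left subtree has 0 nodes { }, right has 4 {S, D, T, Q}.
      Root D: left subtree has 1 node {S}, right has 2 {T, Q}.
        Root Q: left subtree has 1 node {T}, right has 0 { }.

F U B S T Q D E K G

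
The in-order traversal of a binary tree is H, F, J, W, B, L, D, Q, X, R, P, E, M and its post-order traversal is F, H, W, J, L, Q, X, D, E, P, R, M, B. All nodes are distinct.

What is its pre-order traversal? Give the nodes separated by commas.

The last element of post-order is the root; it splits in-order into left and right subtrees.
Root B: left subtree has 4 nodes {H, F, J, W}, right has 8 {L, D, Q, X, R, P, E, M}.
  Root J: left subtree has 2 nodes {H, F}, right has 1 {W}.
    Root H: left subtree has 0 nodes { }, right has 1 {F}.
  Root M: left subtree has 7 nodes {L, D, Q, X, R, P, E}, right has 0 { }.
    Root R: left subtree has 4 nodes {L, D, Q, X}, right has 2 {P, E}.
      Root D: left subtree has 1 node {L}, right has 2 {Q, X}.
        Root X: left subtree has 1 node {Q}, right has 0 { }.
      Root P: left subtree has 0 nodes { }, right has 1 {E}.

B, J, H, F, W, M, R, D, L, X, Q, P, E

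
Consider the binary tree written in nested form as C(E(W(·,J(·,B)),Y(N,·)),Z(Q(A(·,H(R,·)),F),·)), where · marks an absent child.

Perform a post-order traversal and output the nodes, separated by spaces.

Post-order visits the left subtree, then the right subtree, then the node.
At C: go left to E.
  At E: go left to W.
    At W: no left child.
    At W: go right to J.
      At J: no left child.
      At J: go right to B.
        B is a leaf — visit B.
      Visit J.
    Visit W.
  At E: go right to Y.
    At Y: go left to N.
      N is a leaf — visit N.
    At Y: no right child.
    Visit Y.
  Visit E.
At C: go right to Z.
  At Z: go left to Q.
    At Q: go left to A.
      At A: no left child.
      At A: go right to H.
        At H: go left to R.
          R is a leaf — visit R.
        At H: no right child.
        Visit H.
      Visit A.
    At Q: go right to F.
      F is a leaf — visit F.
    Visit Q.
  At Z: no right child.
  Visit Z.
Visit C.

B J W N Y E R H A F Q Z C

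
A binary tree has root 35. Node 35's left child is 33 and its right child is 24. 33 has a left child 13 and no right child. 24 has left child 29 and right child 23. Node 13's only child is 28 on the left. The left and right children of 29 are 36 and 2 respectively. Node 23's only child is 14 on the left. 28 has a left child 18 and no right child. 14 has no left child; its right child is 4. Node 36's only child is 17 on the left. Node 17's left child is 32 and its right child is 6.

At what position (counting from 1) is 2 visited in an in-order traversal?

11

In-order visits the left subtree, then the node, then the right subtree.
At 35: go left to 33.
  At 33: go left to 13.
    At 13: go left to 28.
      At 28: go left to 18.
        18 is a leaf — visit 18.
      Visit 28.
      At 28: no right child.
    Visit 13.
    At 13: no right child.
  Visit 33.
  At 33: no right child.
Visit 35.
At 35: go right to 24.
  At 24: go left to 29.
    At 29: go left to 36.
      At 36: go left to 17.
        At 17: go left to 32.
          32 is a leaf — visit 32.
        Visit 17.
        At 17: go right to 6.
          6 is a leaf — visit 6.
      Visit 36.
      At 36: no right child.
    Visit 29.
    At 29: go right to 2.
      2 is a leaf — visit 2.
  Visit 24.
  At 24: go right to 23.
    At 23: go left to 14.
      At 14: no left child.
      Visit 14.
      At 14: go right to 4.
        4 is a leaf — visit 4.
    Visit 23.
    At 23: no right child.
Full in-order sequence: 18, 28, 13, 33, 35, 32, 17, 6, 36, 29, 2, 24, 14, 4, 23.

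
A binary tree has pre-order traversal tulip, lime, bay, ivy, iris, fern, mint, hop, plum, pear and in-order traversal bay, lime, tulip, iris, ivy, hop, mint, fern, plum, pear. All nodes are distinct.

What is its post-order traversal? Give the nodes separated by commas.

The first element of pre-order is the root; it splits in-order into left and right subtrees.
Root tulip: left subtree has 2 nodes {bay, lime}, right has 7 {iris, ivy, hop, mint, fern, plum, pear}.
  Root lime: left subtree has 1 node {bay}, right has 0 { }.
  Root ivy: left subtree has 1 node {iris}, right has 5 {hop, mint, fern, plum, pear}.
    Root fern: left subtree has 2 nodes {hop, mint}, right has 2 {plum, pear}.
      Root mint: left subtree has 1 node {hop}, right has 0 { }.
      Root plum: left subtree has 0 nodes { }, right has 1 {pear}.

bay, lime, iris, hop, mint, pear, plum, fern, ivy, tulip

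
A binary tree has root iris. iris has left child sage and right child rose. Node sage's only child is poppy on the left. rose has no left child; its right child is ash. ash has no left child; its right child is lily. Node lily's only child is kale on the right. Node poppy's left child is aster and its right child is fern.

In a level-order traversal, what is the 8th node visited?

Level-order visits nodes level by level from the root, left to right within each level.
Level 0: iris
Level 1: sage, rose
Level 2: poppy, ash
Level 3: aster, fern, lily
Level 4: kale
Full level-order sequence: iris, sage, rose, poppy, ash, aster, fern, lily, kale.

lily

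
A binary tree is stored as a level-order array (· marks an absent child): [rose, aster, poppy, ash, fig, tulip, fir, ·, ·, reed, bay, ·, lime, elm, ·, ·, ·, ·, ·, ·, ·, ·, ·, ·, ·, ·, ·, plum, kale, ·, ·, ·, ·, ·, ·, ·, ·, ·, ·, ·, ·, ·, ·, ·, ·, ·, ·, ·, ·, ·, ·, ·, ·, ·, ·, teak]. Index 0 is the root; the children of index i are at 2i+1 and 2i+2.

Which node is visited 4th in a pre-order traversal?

Pre-order visits the node, then its left subtree, then its right subtree.
Visit rose.
At rose: go left to aster.
  Visit aster.
  At aster: go left to ash.
    ash is a leaf — visit ash.
  At aster: go right to fig.
    Visit fig.
    At fig: go left to reed.
      reed is a leaf — visit reed.
    At fig: go right to bay.
      bay is a leaf — visit bay.
At rose: go right to poppy.
  Visit poppy.
  At poppy: go left to tulip.
    Visit tulip.
    At tulip: no left child.
    At tulip: go right to lime.
      lime is a leaf — visit lime.
  At poppy: go right to fir.
    Visit fir.
    At fir: go left to elm.
      Visit elm.
      At elm: go left to plum.
        Visit plum.
        At plum: go left to teak.
          teak is a leaf — visit teak.
        At plum: no right child.
      At elm: go right to kale.
        kale is a leaf — visit kale.
    At fir: no right child.
Full pre-order sequence: rose, aster, ash, fig, reed, bay, poppy, tulip, lime, fir, elm, plum, teak, kale.

fig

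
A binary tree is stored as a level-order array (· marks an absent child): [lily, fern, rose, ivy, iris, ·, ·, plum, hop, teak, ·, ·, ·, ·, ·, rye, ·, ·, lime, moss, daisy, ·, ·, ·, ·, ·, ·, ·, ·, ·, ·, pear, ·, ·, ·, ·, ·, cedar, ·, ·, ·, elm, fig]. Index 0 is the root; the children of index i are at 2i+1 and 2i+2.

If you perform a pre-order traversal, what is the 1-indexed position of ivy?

Pre-order visits the node, then its left subtree, then its right subtree.
Visit lily.
At lily: go left to fern.
  Visit fern.
  At fern: go left to ivy.
    Visit ivy.
    At ivy: go left to plum.
      Visit plum.
      At plum: go left to rye.
        Visit rye.
        At rye: go left to pear.
          pear is a leaf — visit pear.
        At rye: no right child.
      At plum: no right child.
    At ivy: go right to hop.
      Visit hop.
      At hop: no left child.
      At hop: go right to lime.
        Visit lime.
        At lime: go left to cedar.
          cedar is a leaf — visit cedar.
        At lime: no right child.
  At fern: go right to iris.
    Visit iris.
    At iris: go left to teak.
      Visit teak.
      At teak: go left to moss.
        moss is a leaf — visit moss.
      At teak: go right to daisy.
        Visit daisy.
        At daisy: go left to elm.
          elm is a leaf — visit elm.
        At daisy: go right to fig.
          fig is a leaf — visit fig.
    At iris: no right child.
At lily: go right to rose.
  rose is a leaf — visit rose.
Full pre-order sequence: lily, fern, ivy, plum, rye, pear, hop, lime, cedar, iris, teak, moss, daisy, elm, fig, rose.

3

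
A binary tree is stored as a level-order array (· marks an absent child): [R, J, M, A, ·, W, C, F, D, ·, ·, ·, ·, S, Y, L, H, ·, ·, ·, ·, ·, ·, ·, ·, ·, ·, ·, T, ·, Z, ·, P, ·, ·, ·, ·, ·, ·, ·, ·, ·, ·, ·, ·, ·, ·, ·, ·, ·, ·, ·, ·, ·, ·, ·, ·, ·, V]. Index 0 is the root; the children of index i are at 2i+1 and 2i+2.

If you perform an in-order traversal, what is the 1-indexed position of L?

In-order visits the left subtree, then the node, then the right subtree.
At R: go left to J.
  At J: go left to A.
    At A: go left to F.
      At F: go left to L.
        At L: no left child.
        Visit L.
        At L: go right to P.
          P is a leaf — visit P.
      Visit F.
      At F: go right to H.
        H is a leaf — visit H.
    Visit A.
    At A: go right to D.
      D is a leaf — visit D.
  Visit J.
  At J: no right child.
Visit R.
At R: go right to M.
  At M: go left to W.
    W is a leaf — visit W.
  Visit M.
  At M: go right to C.
    At C: go left to S.
      At S: no left child.
      Visit S.
      At S: go right to T.
        At T: no left child.
        Visit T.
        At T: go right to V.
          V is a leaf — visit V.
    Visit C.
    At C: go right to Y.
      At Y: no left child.
      Visit Y.
      At Y: go right to Z.
        Z is a leaf — visit Z.
Full in-order sequence: L, P, F, H, A, D, J, R, W, M, S, T, V, C, Y, Z.

1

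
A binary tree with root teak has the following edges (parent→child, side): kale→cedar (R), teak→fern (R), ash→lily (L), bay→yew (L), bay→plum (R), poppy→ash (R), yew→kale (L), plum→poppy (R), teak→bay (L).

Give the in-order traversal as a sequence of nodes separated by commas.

kale, cedar, yew, bay, plum, poppy, lily, ash, teak, fern

In-order visits the left subtree, then the node, then the right subtree.
At teak: go left to bay.
  At bay: go left to yew.
    At yew: go left to kale.
      At kale: no left child.
      Visit kale.
      At kale: go right to cedar.
        cedar is a leaf — visit cedar.
    Visit yew.
    At yew: no right child.
  Visit bay.
  At bay: go right to plum.
    At plum: no left child.
    Visit plum.
    At plum: go right to poppy.
      At poppy: no left child.
      Visit poppy.
      At poppy: go right to ash.
        At ash: go left to lily.
          lily is a leaf — visit lily.
        Visit ash.
        At ash: no right child.
Visit teak.
At teak: go right to fern.
  fern is a leaf — visit fern.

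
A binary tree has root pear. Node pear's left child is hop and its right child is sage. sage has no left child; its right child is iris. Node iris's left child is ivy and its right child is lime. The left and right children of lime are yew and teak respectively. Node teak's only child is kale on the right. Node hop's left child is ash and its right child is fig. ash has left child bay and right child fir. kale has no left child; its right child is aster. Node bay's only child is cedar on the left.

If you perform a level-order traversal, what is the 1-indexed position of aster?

15

Level-order visits nodes level by level from the root, left to right within each level.
Level 0: pear
Level 1: hop, sage
Level 2: ash, fig, iris
Level 3: bay, fir, ivy, lime
Level 4: cedar, yew, teak
Level 5: kale
Level 6: aster
Full level-order sequence: pear, hop, sage, ash, fig, iris, bay, fir, ivy, lime, cedar, yew, teak, kale, aster.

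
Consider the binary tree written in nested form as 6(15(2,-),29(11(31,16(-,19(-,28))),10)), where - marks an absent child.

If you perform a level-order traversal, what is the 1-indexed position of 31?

7

Level-order visits nodes level by level from the root, left to right within each level.
Level 0: 6
Level 1: 15, 29
Level 2: 2, 11, 10
Level 3: 31, 16
Level 4: 19
Level 5: 28
Full level-order sequence: 6, 15, 29, 2, 11, 10, 31, 16, 19, 28.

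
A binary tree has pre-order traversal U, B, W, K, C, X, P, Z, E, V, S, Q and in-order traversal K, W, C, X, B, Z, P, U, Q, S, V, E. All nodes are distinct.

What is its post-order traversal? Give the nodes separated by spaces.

The first element of pre-order is the root; it splits in-order into left and right subtrees.
Root U: left subtree has 7 nodes {K, W, C, X, B, Z, P}, right has 4 {Q, S, V, E}.
  Root B: left subtree has 4 nodes {K, W, C, X}, right has 2 {Z, P}.
    Root W: left subtree has 1 node {K}, right has 2 {C, X}.
      Root C: left subtree has 0 nodes { }, right has 1 {X}.
    Root P: left subtree has 1 node {Z}, right has 0 { }.
  Root E: left subtree has 3 nodes {Q, S, V}, right has 0 { }.
    Root V: left subtree has 2 nodes {Q, S}, right has 0 { }.
      Root S: left subtree has 1 node {Q}, right has 0 { }.

K X C W Z P B Q S V E U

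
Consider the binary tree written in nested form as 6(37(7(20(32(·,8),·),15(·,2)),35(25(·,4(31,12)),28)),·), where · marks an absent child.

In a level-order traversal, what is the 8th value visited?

28

Level-order visits nodes level by level from the root, left to right within each level.
Level 0: 6
Level 1: 37
Level 2: 7, 35
Level 3: 20, 15, 25, 28
Level 4: 32, 2, 4
Level 5: 8, 31, 12
Full level-order sequence: 6, 37, 7, 35, 20, 15, 25, 28, 32, 2, 4, 8, 31, 12.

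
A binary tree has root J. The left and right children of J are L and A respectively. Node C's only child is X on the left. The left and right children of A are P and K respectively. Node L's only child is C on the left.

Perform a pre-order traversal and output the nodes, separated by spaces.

Pre-order visits the node, then its left subtree, then its right subtree.
Visit J.
At J: go left to L.
  Visit L.
  At L: go left to C.
    Visit C.
    At C: go left to X.
      X is a leaf — visit X.
    At C: no right child.
  At L: no right child.
At J: go right to A.
  Visit A.
  At A: go left to P.
    P is a leaf — visit P.
  At A: go right to K.
    K is a leaf — visit K.

J L C X A P K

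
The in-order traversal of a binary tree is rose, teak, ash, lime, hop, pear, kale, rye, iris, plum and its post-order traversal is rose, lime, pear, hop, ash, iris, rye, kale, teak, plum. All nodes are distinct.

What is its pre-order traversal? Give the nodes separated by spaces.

plum teak rose kale ash hop lime pear rye iris

The last element of post-order is the root; it splits in-order into left and right subtrees.
Root plum: left subtree has 9 nodes {rose, teak, ash, lime, hop, pear, kale, rye, iris}, right has 0 { }.
  Root teak: left subtree has 1 node {rose}, right has 7 {ash, lime, hop, pear, kale, rye, iris}.
    Root kale: left subtree has 4 nodes {ash, lime, hop, pear}, right has 2 {rye, iris}.
      Root ash: left subtree has 0 nodes { }, right has 3 {lime, hop, pear}.
        Root hop: left subtree has 1 node {lime}, right has 1 {pear}.
      Root rye: left subtree has 0 nodes { }, right has 1 {iris}.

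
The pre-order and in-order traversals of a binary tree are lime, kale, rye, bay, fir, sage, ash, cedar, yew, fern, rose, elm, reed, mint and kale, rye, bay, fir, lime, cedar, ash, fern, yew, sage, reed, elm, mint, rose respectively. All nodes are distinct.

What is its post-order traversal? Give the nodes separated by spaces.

The first element of pre-order is the root; it splits in-order into left and right subtrees.
Root lime: left subtree has 4 nodes {kale, rye, bay, fir}, right has 9 {cedar, ash, fern, yew, sage, reed, elm, mint, rose}.
  Root kale: left subtree has 0 nodes { }, right has 3 {rye, bay, fir}.
    Root rye: left subtree has 0 nodes { }, right has 2 {bay, fir}.
      Root bay: left subtree has 0 nodes { }, right has 1 {fir}.
  Root sage: left subtree has 4 nodes {cedar, ash, fern, yew}, right has 4 {reed, elm, mint, rose}.
    Root ash: left subtree has 1 node {cedar}, right has 2 {fern, yew}.
      Root yew: left subtree has 1 node {fern}, right has 0 { }.
    Root rose: left subtree has 3 nodes {reed, elm, mint}, right has 0 { }.
      Root elm: left subtree has 1 node {reed}, right has 1 {mint}.

fir bay rye kale cedar fern yew ash reed mint elm rose sage lime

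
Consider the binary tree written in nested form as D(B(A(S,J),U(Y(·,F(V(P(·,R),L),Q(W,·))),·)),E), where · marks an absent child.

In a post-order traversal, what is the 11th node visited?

Post-order visits the left subtree, then the right subtree, then the node.
At D: go left to B.
  At B: go left to A.
    At A: go left to S.
      S is a leaf — visit S.
    At A: go right to J.
      J is a leaf — visit J.
    Visit A.
  At B: go right to U.
    At U: go left to Y.
      At Y: no left child.
      At Y: go right to F.
        At F: go left to V.
          At V: go left to P.
            At P: no left child.
            At P: go right to R.
              R is a leaf — visit R.
            Visit P.
          At V: go right to L.
            L is a leaf — visit L.
          Visit V.
        At F: go right to Q.
          At Q: go left to W.
            W is a leaf — visit W.
          At Q: no right child.
          Visit Q.
        Visit F.
      Visit Y.
    At U: no right child.
    Visit U.
  Visit B.
At D: go right to E.
  E is a leaf — visit E.
Visit D.
Full post-order sequence: S, J, A, R, P, L, V, W, Q, F, Y, U, B, E, D.

Y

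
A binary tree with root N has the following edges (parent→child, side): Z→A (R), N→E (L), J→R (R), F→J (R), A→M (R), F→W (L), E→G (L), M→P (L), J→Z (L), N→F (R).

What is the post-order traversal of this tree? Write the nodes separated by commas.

G, E, W, P, M, A, Z, R, J, F, N

Post-order visits the left subtree, then the right subtree, then the node.
At N: go left to E.
  At E: go left to G.
    G is a leaf — visit G.
  At E: no right child.
  Visit E.
At N: go right to F.
  At F: go left to W.
    W is a leaf — visit W.
  At F: go right to J.
    At J: go left to Z.
      At Z: no left child.
      At Z: go right to A.
        At A: no left child.
        At A: go right to M.
          At M: go left to P.
            P is a leaf — visit P.
          At M: no right child.
          Visit M.
        Visit A.
      Visit Z.
    At J: go right to R.
      R is a leaf — visit R.
    Visit J.
  Visit F.
Visit N.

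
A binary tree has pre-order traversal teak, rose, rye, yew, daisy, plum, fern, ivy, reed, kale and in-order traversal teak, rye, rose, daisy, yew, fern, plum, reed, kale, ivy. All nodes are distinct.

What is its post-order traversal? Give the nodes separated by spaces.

The first element of pre-order is the root; it splits in-order into left and right subtrees.
Root teak: left subtree has 0 nodes { }, right has 9 {rye, rose, daisy, yew, fern, plum, reed, kale, ivy}.
  Root rose: left subtree has 1 node {rye}, right has 7 {daisy, yew, fern, plum, reed, kale, ivy}.
    Root yew: left subtree has 1 node {daisy}, right has 5 {fern, plum, reed, kale, ivy}.
      Root plum: left subtree has 1 node {fern}, right has 3 {reed, kale, ivy}.
        Root ivy: left subtree has 2 nodes {reed, kale}, right has 0 { }.
          Root reed: left subtree has 0 nodes { }, right has 1 {kale}.

rye daisy fern kale reed ivy plum yew rose teak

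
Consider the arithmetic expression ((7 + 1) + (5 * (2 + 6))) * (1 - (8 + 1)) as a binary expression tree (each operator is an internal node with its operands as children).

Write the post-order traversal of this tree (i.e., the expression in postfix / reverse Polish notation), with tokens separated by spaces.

Post-order on an expression tree gives postfix notation: for each operator, emit left operand, right operand, then the operator.

7 1 + 5 2 6 + * + 1 8 1 + - *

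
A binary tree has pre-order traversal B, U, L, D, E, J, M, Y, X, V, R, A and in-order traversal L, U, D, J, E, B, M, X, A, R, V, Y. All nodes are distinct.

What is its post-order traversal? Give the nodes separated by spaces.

L J E D U A R V X Y M B

The first element of pre-order is the root; it splits in-order into left and right subtrees.
Root B: left subtree has 5 nodes {L, U, D, J, E}, right has 6 {M, X, A, R, V, Y}.
  Root U: left subtree has 1 node {L}, right has 3 {D, J, E}.
    Root D: left subtree has 0 nodes { }, right has 2 {J, E}.
      Root E: left subtree has 1 node {J}, right has 0 { }.
  Root M: left subtree has 0 nodes { }, right has 5 {X, A, R, V, Y}.
    Root Y: left subtree has 4 nodes {X, A, R, V}, right has 0 { }.
      Root X: left subtree has 0 nodes { }, right has 3 {A, R, V}.
        Root V: left subtree has 2 nodes {A, R}, right has 0 { }.
          Root R: left subtree has 1 node {A}, right has 0 { }.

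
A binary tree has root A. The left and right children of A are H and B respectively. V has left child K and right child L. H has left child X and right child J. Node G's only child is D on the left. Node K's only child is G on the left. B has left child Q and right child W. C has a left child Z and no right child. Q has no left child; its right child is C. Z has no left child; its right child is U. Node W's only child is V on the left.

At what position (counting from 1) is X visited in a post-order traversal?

Post-order visits the left subtree, then the right subtree, then the node.
At A: go left to H.
  At H: go left to X.
    X is a leaf — visit X.
  At H: go right to J.
    J is a leaf — visit J.
  Visit H.
At A: go right to B.
  At B: go left to Q.
    At Q: no left child.
    At Q: go right to C.
      At C: go left to Z.
        At Z: no left child.
        At Z: go right to U.
          U is a leaf — visit U.
        Visit Z.
      At C: no right child.
      Visit C.
    Visit Q.
  At B: go right to W.
    At W: go left to V.
      At V: go left to K.
        At K: go left to G.
          At G: go left to D.
            D is a leaf — visit D.
          At G: no right child.
          Visit G.
        At K: no right child.
        Visit K.
      At V: go right to L.
        L is a leaf — visit L.
      Visit V.
    At W: no right child.
    Visit W.
  Visit B.
Visit A.
Full post-order sequence: X, J, H, U, Z, C, Q, D, G, K, L, V, W, B, A.

1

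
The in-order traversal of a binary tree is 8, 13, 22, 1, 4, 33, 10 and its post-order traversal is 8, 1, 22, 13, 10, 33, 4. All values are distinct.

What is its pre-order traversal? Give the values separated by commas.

4, 13, 8, 22, 1, 33, 10

The last element of post-order is the root; it splits in-order into left and right subtrees.
Root 4: left subtree has 4 nodes {8, 13, 22, 1}, right has 2 {33, 10}.
  Root 13: left subtree has 1 node {8}, right has 2 {22, 1}.
    Root 22: left subtree has 0 nodes { }, right has 1 {1}.
  Root 33: left subtree has 0 nodes { }, right has 1 {10}.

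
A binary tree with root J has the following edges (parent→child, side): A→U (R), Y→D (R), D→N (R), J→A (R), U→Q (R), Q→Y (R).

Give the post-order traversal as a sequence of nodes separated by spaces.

Post-order visits the left subtree, then the right subtree, then the node.
At J: no left child.
At J: go right to A.
  At A: no left child.
  At A: go right to U.
    At U: no left child.
    At U: go right to Q.
      At Q: no left child.
      At Q: go right to Y.
        At Y: no left child.
        At Y: go right to D.
          At D: no left child.
          At D: go right to N.
            N is a leaf — visit N.
          Visit D.
        Visit Y.
      Visit Q.
    Visit U.
  Visit A.
Visit J.

N D Y Q U A J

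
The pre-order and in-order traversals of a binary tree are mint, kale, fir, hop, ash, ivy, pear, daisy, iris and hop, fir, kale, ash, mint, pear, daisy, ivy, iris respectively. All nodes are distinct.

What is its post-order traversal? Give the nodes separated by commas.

The first element of pre-order is the root; it splits in-order into left and right subtrees.
Root mint: left subtree has 4 nodes {hop, fir, kale, ash}, right has 4 {pear, daisy, ivy, iris}.
  Root kale: left subtree has 2 nodes {hop, fir}, right has 1 {ash}.
    Root fir: left subtree has 1 node {hop}, right has 0 { }.
  Root ivy: left subtree has 2 nodes {pear, daisy}, right has 1 {iris}.
    Root pear: left subtree has 0 nodes { }, right has 1 {daisy}.

hop, fir, ash, kale, daisy, pear, iris, ivy, mint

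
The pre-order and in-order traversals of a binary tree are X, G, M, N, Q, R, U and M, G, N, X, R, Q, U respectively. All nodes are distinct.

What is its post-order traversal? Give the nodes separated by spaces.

M N G R U Q X

The first element of pre-order is the root; it splits in-order into left and right subtrees.
Root X: left subtree has 3 nodes {M, G, N}, right has 3 {R, Q, U}.
  Root G: left subtree has 1 node {M}, right has 1 {N}.
  Root Q: left subtree has 1 node {R}, right has 1 {U}.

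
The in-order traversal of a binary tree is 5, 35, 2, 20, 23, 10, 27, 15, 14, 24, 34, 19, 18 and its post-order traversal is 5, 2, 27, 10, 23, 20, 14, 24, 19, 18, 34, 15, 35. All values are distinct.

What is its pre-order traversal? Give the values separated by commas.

The last element of post-order is the root; it splits in-order into left and right subtrees.
Root 35: left subtree has 1 node {5}, right has 11 {2, 20, 23, 10, 27, 15, 14, 24, 34, 19, 18}.
  Root 15: left subtree has 5 nodes {2, 20, 23, 10, 27}, right has 5 {14, 24, 34, 19, 18}.
    Root 20: left subtree has 1 node {2}, right has 3 {23, 10, 27}.
      Root 23: left subtree has 0 nodes { }, right has 2 {10, 27}.
        Root 10: left subtree has 0 nodes { }, right has 1 {27}.
    Root 34: left subtree has 2 nodes {14, 24}, right has 2 {19, 18}.
      Root 24: left subtree has 1 node {14}, right has 0 { }.
      Root 18: left subtree has 1 node {19}, right has 0 { }.

35, 5, 15, 20, 2, 23, 10, 27, 34, 24, 14, 18, 19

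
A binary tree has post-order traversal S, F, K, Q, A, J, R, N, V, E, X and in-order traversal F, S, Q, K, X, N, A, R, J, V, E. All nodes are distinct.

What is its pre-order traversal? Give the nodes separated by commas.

The last element of post-order is the root; it splits in-order into left and right subtrees.
Root X: left subtree has 4 nodes {F, S, Q, K}, right has 6 {N, A, R, J, V, E}.
  Root Q: left subtree has 2 nodes {F, S}, right has 1 {K}.
    Root F: left subtree has 0 nodes { }, right has 1 {S}.
  Root E: left subtree has 5 nodes {N, A, R, J, V}, right has 0 { }.
    Root V: left subtree has 4 nodes {N, A, R, J}, right has 0 { }.
      Root N: left subtree has 0 nodes { }, right has 3 {A, R, J}.
        Root R: left subtree has 1 node {A}, right has 1 {J}.

X, Q, F, S, K, E, V, N, R, A, J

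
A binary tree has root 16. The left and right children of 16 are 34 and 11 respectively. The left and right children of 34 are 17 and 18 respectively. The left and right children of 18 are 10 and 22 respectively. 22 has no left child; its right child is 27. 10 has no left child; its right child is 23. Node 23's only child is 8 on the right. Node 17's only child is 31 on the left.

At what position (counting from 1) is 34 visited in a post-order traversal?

9

Post-order visits the left subtree, then the right subtree, then the node.
At 16: go left to 34.
  At 34: go left to 17.
    At 17: go left to 31.
      31 is a leaf — visit 31.
    At 17: no right child.
    Visit 17.
  At 34: go right to 18.
    At 18: go left to 10.
      At 10: no left child.
      At 10: go right to 23.
        At 23: no left child.
        At 23: go right to 8.
          8 is a leaf — visit 8.
        Visit 23.
      Visit 10.
    At 18: go right to 22.
      At 22: no left child.
      At 22: go right to 27.
        27 is a leaf — visit 27.
      Visit 22.
    Visit 18.
  Visit 34.
At 16: go right to 11.
  11 is a leaf — visit 11.
Visit 16.
Full post-order sequence: 31, 17, 8, 23, 10, 27, 22, 18, 34, 11, 16.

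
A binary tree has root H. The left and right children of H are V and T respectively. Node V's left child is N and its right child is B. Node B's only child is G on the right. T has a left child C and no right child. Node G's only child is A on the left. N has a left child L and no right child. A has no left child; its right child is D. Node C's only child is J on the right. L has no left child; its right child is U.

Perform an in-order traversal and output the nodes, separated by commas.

L, U, N, V, B, A, D, G, H, C, J, T

In-order visits the left subtree, then the node, then the right subtree.
At H: go left to V.
  At V: go left to N.
    At N: go left to L.
      At L: no left child.
      Visit L.
      At L: go right to U.
        U is a leaf — visit U.
    Visit N.
    At N: no right child.
  Visit V.
  At V: go right to B.
    At B: no left child.
    Visit B.
    At B: go right to G.
      At G: go left to A.
        At A: no left child.
        Visit A.
        At A: go right to D.
          D is a leaf — visit D.
      Visit G.
      At G: no right child.
Visit H.
At H: go right to T.
  At T: go left to C.
    At C: no left child.
    Visit C.
    At C: go right to J.
      J is a leaf — visit J.
  Visit T.
  At T: no right child.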